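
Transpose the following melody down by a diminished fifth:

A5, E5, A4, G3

A5 to D#5
E5 to A#4
A4 to D#4
G3 to C#3

D#5 A#4 D#4 C#3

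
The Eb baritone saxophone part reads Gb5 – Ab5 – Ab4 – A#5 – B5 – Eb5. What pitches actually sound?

Bbb3 Cb4 Cb3 C#4 D4 Gb3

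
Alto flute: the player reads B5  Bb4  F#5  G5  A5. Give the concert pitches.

The alto flute sounds a perfect fourth below written, so transpose each written note down a perfect fourth.
B5 → F#5
Bb4 → F4
F#5 → C#5
G5 → D5
A5 → E5

F#5 F4 C#5 D5 E5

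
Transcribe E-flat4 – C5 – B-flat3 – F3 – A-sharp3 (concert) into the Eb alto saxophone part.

Written C4 sounds as Eb3 on the Eb alto saxophone, so concert pitches are written a major sixth up.
Eb4 to C5
C5 to A5
Bb3 to G4
F3 to D4
A#3 to F##4

C5 A5 G4 D4 F##4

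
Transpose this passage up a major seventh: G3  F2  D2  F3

F#4 E3 C#3 E4

G3 → F#4
F2 → E3
D2 → C#3
F3 → E4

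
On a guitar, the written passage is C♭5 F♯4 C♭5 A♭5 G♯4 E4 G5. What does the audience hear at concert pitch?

Cb4 F#3 Cb4 Ab4 G#3 E3 G4

The guitar sounds a perfect octave below written, so transpose each written note down a perfect octave.
Cb5 gives Cb4
F#4 gives F#3
Cb5 gives Cb4
Ab5 gives Ab4
G#4 gives G#3
E4 gives E3
G5 gives G4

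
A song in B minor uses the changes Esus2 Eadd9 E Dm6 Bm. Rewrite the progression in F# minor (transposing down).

Bsus2 Badd9 B Am6 F#m

B minor down to F# minor is a perfect fourth; each chord root moves by that interval while the quality stays the same.
Esus2: root E down a perfect fourth → B, giving Bsus2.
Eadd9: root E down a perfect fourth → B, giving Badd9.
E: root E down a perfect fourth → B, giving B.
Dm6: root D down a perfect fourth → A, giving Am6.
Bm: root B down a perfect fourth → F#, giving F#m.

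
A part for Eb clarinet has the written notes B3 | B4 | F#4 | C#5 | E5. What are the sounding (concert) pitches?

D4 D5 A4 E5 G5

Written C4 on the Eb clarinet sounds as Eb4, a minor third higher; apply that shift to every note.
B3 -> D4
B4 -> D5
F#4 -> A4
C#5 -> E5
E5 -> G5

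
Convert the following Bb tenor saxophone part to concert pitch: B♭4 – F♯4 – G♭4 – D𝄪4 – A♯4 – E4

Ab3 E3 Fb3 C##3 G#3 D3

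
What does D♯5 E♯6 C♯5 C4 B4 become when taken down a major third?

B4 C#6 A4 Ab3 G4

D#5 down a major third is B4.
E#6 down a major third is C#6.
A major third down from C#5 gives A4.
A major third down from C4 gives Ab3.
B4: a third down reaches G, and 4 semitones makes it G4.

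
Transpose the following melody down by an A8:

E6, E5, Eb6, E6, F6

Eb5 Eb4 Ebb5 Eb5 Fb5

E6 → Eb5
E5 → Eb4
Eb6 → Ebb5
E6 → Eb5
F6 → Fb5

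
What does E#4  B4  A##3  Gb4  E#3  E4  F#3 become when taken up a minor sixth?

C#5 G5 F##4 Ebb5 C#4 C5 D4

E#4 to C#5
B4 to G5
A##3 to F##4
Gb4 to Ebb5
E#3 to C#4
E4 to C5
F#3 to D4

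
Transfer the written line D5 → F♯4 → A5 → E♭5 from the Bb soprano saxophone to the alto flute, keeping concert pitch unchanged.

First find concert pitch: the Bb soprano saxophone sounds a major second below written, so D5 F♯4 A5 E♭5 sounds C5 E4 G5 Db5.
Then write for alto flute: it sounds a perfect fourth below written, so the part must be a perfect fourth above concert.
C5 → F5
E4 → A4
G5 → C6
Db5 → Gb5

F5 A4 C6 Gb5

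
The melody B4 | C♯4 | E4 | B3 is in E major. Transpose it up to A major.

E5 F#4 A4 E4

E major to A major up is a perfect fourth, so every note moves up by that interval.
B4 gives E5
C#4 gives F#4
E4 gives A4
B3 gives E4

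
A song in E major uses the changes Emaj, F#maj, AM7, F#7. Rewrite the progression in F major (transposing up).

E major up to F major is a minor second; each chord root moves by that interval while the quality stays the same.
Emaj: root E up a minor second → F, giving Fmaj.
F#maj: root F# up a minor second → G, giving Gmaj.
AM7: root A up a minor second → Bb, giving BbM7.
F#7: root F# up a minor second → G, giving G7.

Fmaj Gmaj BbM7 G7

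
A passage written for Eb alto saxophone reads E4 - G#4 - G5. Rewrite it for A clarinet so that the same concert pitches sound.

First find concert pitch: the Eb alto saxophone sounds a major sixth below written, so E4 G#4 G5 sounds G3 B3 Bb4.
Then write for A clarinet: it sounds a minor third below written, so the part must be a minor third above concert.
G3 → Bb3
B3 → D4
Bb4 → Db5

Bb3 D4 Db5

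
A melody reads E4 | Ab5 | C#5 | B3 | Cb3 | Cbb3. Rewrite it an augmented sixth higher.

E4 gives C##5
Ab5 gives F#6
C#5 gives A##5
B3 gives G##4
Cb3 gives A3
Cbb3 gives Ab3

C##5 F#6 A##5 G##4 A3 Ab3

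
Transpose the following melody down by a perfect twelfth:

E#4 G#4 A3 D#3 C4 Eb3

E#4: a twelfth down reaches A, and 19 semitones makes it A#2.
G#4: a twelfth down reaches C, and 19 semitones makes it C#3.
A3 down a perfect twelfth is D2.
D#3: a twelfth down reaches G, and 19 semitones makes it G#1.
A perfect twelfth down from C4 gives F2.
Eb3: a twelfth down reaches A, and 19 semitones makes it Ab1.

A#2 C#3 D2 G#1 F2 Ab1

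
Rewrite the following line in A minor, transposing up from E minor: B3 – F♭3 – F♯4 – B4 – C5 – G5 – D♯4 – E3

E4 Bbb3 B4 E5 F5 C6 G#4 A3

From E up to A is a perfect fourth; apply that to each pitch.
B3 to E4
Fb3 to Bbb3
F#4 to B4
B4 to E5
C5 to F5
G5 to C6
D#4 to G#4
E3 to A3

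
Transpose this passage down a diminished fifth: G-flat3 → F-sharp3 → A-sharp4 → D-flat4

C3 B#2 D##4 G3

A diminished fifth down from Gb3 gives C3.
F#3: a fifth down reaches B, and 6 semitones makes it B#2.
A#4 down a diminished fifth is D##4.
A diminished fifth down from Db4 gives G3.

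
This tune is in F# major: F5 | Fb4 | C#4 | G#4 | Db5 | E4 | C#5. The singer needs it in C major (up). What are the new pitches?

Cb6 Cbb5 G4 D5 Abb5 Bb4 G5

From F# up to C is a diminished fifth; apply that to each pitch.
F5 → Cb6
Fb4 → Cbb5
C#4 → G4
G#4 → D5
Db5 → Abb5
E4 → Bb4
C#5 → G5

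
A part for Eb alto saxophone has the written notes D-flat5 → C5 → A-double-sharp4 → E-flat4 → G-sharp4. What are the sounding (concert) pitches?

Fb4 Eb4 C##4 Gb3 B3

Written C4 on the Eb alto saxophone sounds as Eb3, a major sixth lower; apply that shift to every note.
Db5 to Fb4
C5 to Eb4
A##4 to C##4
Eb4 to Gb3
G#4 to B3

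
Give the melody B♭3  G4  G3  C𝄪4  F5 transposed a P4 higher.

Eb4 C5 C4 F##4 Bb5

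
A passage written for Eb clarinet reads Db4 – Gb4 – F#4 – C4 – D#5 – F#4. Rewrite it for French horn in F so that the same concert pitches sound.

Cb5 Fb5 E5 Bb4 C#6 E5

First find concert pitch: the Eb clarinet sounds a minor third above written, so Db4 Gb4 F#4 C4 D#5 F#4 sounds Fb4 Bbb4 A4 Eb4 F#5 A4.
Then write for French horn in F: it sounds a perfect fifth below written, so the part must be a perfect fifth above concert.
Fb4 → Cb5
Bbb4 → Fb5
A4 → E5
Eb4 → Bb4
F#5 → C#6
A4 → E5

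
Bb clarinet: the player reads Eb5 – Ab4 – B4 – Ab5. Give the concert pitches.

The Bb clarinet sounds a major second below written, so transpose each written note down a major second.
Eb5 gives Db5
Ab4 gives Gb4
B4 gives A4
Ab5 gives Gb5

Db5 Gb4 A4 Gb5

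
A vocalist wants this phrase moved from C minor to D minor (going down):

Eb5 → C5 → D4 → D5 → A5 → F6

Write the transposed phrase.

C minor to D minor down is a minor seventh, so every note moves down by that interval.
Eb5 to F4
C5 to D4
D4 to E3
D5 to E4
A5 to B4
F6 to G5

F4 D4 E3 E4 B4 G5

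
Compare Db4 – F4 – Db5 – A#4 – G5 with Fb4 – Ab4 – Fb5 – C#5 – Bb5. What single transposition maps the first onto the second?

up a minor third

Take the first pair: Db4 → Fb4. D to F spans 3 letter names, so the interval is some kind of third.
Db4 to Fb4 is 3 semitones, which makes it a minor third; the second version is higher, so the direction is up.
Checking another pair — G5 → Bb5 — gives the same interval.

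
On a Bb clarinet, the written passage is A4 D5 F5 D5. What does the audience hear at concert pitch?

Written C4 on the Bb clarinet sounds as Bb3, a major second lower; apply that shift to every note.
A4 gives G4
D5 gives C5
F5 gives Eb5
D5 gives C5

G4 C5 Eb5 C5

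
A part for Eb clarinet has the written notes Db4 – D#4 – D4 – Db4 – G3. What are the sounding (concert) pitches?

Written C4 on the Eb clarinet sounds as Eb4, a minor third higher; apply that shift to every note.
Db4 -> Fb4
D#4 -> F#4
D4 -> F4
Db4 -> Fb4
G3 -> Bb3

Fb4 F#4 F4 Fb4 Bb3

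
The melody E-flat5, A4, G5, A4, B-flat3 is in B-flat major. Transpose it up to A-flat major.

Db6 G5 F6 G5 Ab4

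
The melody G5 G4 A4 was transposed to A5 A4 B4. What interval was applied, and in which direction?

Take the first pair: G5 → A5. G to A spans 2 letter names, so the interval is some kind of second.
G5 to A5 is 2 semitones, which makes it a major second; the second version is higher, so the direction is up.
Checking another pair — A4 → B4 — gives the same interval.

up a major second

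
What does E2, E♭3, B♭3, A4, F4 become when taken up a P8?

E3 Eb4 Bb4 A5 F5

E2: an octave up reaches E, and 12 semitones makes it E3.
Eb3: an octave up reaches E, and 12 semitones makes it Eb4.
Bb3: an octave up reaches B, and 12 semitones makes it Bb4.
A perfect octave up from A4 gives A5.
F4: an octave up reaches F, and 12 semitones makes it F5.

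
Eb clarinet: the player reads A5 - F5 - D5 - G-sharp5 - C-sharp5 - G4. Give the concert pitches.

Written C4 on the Eb clarinet sounds as Eb4, a minor third higher; apply that shift to every note.
A5 to C6
F5 to Ab5
D5 to F5
G#5 to B5
C#5 to E5
G4 to Bb4

C6 Ab5 F5 B5 E5 Bb4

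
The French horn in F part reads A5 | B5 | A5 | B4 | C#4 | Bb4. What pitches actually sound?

Written C4 on the French horn in F sounds as F3, a perfect fifth lower; apply that shift to every note.
A5 becomes D5
B5 becomes E5
A5 becomes D5
B4 becomes E4
C#4 becomes F#3
Bb4 becomes Eb4

D5 E5 D5 E4 F#3 Eb4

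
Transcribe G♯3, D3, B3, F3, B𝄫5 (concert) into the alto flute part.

C#4 G3 E4 Bb3 Ebb6

The alto flute sounds a perfect fourth below written, so the written part must be a perfect fourth above concert — transpose each note up.
G#3 becomes C#4
D3 becomes G3
B3 becomes E4
F3 becomes Bb3
Bbb5 becomes Ebb6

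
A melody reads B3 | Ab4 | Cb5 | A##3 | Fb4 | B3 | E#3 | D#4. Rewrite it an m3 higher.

D4 Cb5 Ebb5 C##4 Abb4 D4 G#3 F#4

B3 up a minor third is D4.
A minor third up from Ab4 gives Cb5.
Cb5: a third up reaches E, and 3 semitones makes it Ebb5.
A##3 up a minor third is C##4.
Fb4: a third up reaches A, and 3 semitones makes it Abb4.
A minor third up from B3 gives D4.
A minor third up from E#3 gives G#3.
D#4 up a minor third is F#4.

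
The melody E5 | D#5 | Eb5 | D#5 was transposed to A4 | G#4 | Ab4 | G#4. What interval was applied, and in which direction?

Take the first pair: E5 → A4. E to A spans 5 letter names, so the interval is some kind of fifth.
A4 to E5 is 7 semitones, which makes it a perfect fifth; the second version is lower, so the direction is down.
Checking another pair — D#5 → G#4 — gives the same interval.

down a perfect fifth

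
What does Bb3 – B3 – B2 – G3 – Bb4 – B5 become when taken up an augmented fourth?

Bb3: a fourth up reaches E, and 6 semitones makes it E4.
An augmented fourth up from B3 gives E#4.
B2 up an augmented fourth is E#3.
An augmented fourth up from G3 gives C#4.
Bb4: a fourth up reaches E, and 6 semitones makes it E5.
B5: a fourth up reaches E, and 6 semitones makes it E#6.

E4 E#4 E#3 C#4 E5 E#6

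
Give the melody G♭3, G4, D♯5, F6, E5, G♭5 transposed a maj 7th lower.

Abb2 Ab3 E4 Gb5 F4 Abb4

Gb3 -> Abb2
G4 -> Ab3
D#5 -> E4
F6 -> Gb5
E5 -> F4
Gb5 -> Abb4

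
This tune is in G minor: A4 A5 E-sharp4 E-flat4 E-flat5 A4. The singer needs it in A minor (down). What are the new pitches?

From G down to A is a minor seventh; apply that to each pitch.
A4 -> B3
A5 -> B4
E#4 -> F##3
Eb4 -> F3
Eb5 -> F4
A4 -> B3

B3 B4 F##3 F3 F4 B3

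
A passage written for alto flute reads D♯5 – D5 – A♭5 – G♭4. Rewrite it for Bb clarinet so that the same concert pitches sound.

First find concert pitch: the alto flute sounds a perfect fourth below written, so D♯5 D5 A♭5 G♭4 sounds A#4 A4 Eb5 Db4.
Then write for Bb clarinet: it sounds a major second below written, so the part must be a major second above concert.
A#4 → B#4
A4 → B4
Eb5 → F5
Db4 → Eb4

B#4 B4 F5 Eb4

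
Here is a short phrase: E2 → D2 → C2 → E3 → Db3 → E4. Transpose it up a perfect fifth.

B2 A2 G2 B3 Ab3 B4

E2 gives B2
D2 gives A2
C2 gives G2
E3 gives B3
Db3 gives Ab3
E4 gives B4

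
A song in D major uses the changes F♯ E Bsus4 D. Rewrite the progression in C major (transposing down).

E D Asus4 C

D major down to C major is a major second; each chord root moves by that interval while the quality stays the same.
F♯: root F♯ down a major second → E, giving E.
E: root E down a major second → D, giving D.
Bsus4: root B down a major second → A, giving Asus4.
D: root D down a major second → C, giving C.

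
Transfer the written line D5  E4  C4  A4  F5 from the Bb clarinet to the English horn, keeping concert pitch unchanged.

G5 A4 F4 D5 Bb5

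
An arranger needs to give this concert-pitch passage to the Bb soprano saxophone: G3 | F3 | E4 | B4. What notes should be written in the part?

A3 G3 F#4 C#5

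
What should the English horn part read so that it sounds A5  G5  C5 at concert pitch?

Written C4 sounds as F3 on the English horn, so concert pitches are written a perfect fifth up.
A5 gives E6
G5 gives D6
C5 gives G5

E6 D6 G5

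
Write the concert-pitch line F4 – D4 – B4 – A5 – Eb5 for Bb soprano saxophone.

G4 E4 C#5 B5 F5

The Bb soprano saxophone sounds a major second below written, so the written part must be a major second above concert — transpose each note up.
F4 -> G4
D4 -> E4
B4 -> C#5
A5 -> B5
Eb5 -> F5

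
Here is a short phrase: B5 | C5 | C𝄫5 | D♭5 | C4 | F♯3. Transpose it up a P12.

F#7 G6 Gbb6 Ab6 G5 C#5

B5 to F#7
C5 to G6
Cbb5 to Gbb6
Db5 to Ab6
C4 to G5
F#3 to C#5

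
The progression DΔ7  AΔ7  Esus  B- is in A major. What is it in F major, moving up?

BbΔ7 FΔ7 Csus G-

A major up to F major is a minor sixth; each chord root moves by that interval while the quality stays the same.
DΔ7: root D up a minor sixth → Bb, giving BbΔ7.
AΔ7: root A up a minor sixth → F, giving FΔ7.
Esus: root E up a minor sixth → C, giving Csus.
B-: root B up a minor sixth → G, giving G-.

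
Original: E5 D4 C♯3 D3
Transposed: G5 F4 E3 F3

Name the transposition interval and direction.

up a minor third

Take the first pair: E5 → G5. E to G spans 3 letter names, so the interval is some kind of third.
E5 to G5 is 3 semitones, which makes it a minor third; the second version is higher, so the direction is up.
Checking another pair — D3 → F3 — gives the same interval.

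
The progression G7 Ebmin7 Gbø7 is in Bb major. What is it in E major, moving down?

Bb major down to E major is a diminished fifth; each chord root moves by that interval while the quality stays the same.
G7: root G down a diminished fifth → C#, giving C#7.
Ebmin7: root Eb down a diminished fifth → A, giving Amin7.
Gbø7: root Gb down a diminished fifth → C, giving Cø7.

C#7 Amin7 Cø7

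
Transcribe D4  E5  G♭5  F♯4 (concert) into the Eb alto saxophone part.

B4 C#6 Eb6 D#5

Written C4 sounds as Eb3 on the Eb alto saxophone, so concert pitches are written a major sixth up.
D4 becomes B4
E5 becomes C#6
Gb5 becomes Eb6
F#4 becomes D#5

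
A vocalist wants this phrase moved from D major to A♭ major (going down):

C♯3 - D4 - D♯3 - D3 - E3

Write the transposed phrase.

G2 Ab3 A2 Ab2 Bb2

From D down to A♭ is an augmented fourth; apply that to each pitch.
C#3 gives G2
D4 gives Ab3
D#3 gives A2
D3 gives Ab2
E3 gives Bb2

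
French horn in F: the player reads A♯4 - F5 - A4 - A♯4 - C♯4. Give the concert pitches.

The French horn in F sounds a perfect fifth below written, so transpose each written note down a perfect fifth.
A#4 becomes D#4
F5 becomes Bb4
A4 becomes D4
A#4 becomes D#4
C#4 becomes F#3

D#4 Bb4 D4 D#4 F#3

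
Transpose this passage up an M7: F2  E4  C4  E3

F2 → E3
E4 → D#5
C4 → B4
E3 → D#4

E3 D#5 B4 D#4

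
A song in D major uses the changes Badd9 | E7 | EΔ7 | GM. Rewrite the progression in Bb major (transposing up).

D major up to Bb major is a minor sixth; each chord root moves by that interval while the quality stays the same.
Badd9: root B up a minor sixth → G, giving Gadd9.
E7: root E up a minor sixth → C, giving C7.
EΔ7: root E up a minor sixth → C, giving CΔ7.
GM: root G up a minor sixth → Eb, giving EbM.

Gadd9 C7 CΔ7 EbM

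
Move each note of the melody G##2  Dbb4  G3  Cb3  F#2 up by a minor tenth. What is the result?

G##2 → B#3
Dbb4 → Fbb5
G3 → Bb4
Cb3 → Ebb4
F#2 → A3

B#3 Fbb5 Bb4 Ebb4 A3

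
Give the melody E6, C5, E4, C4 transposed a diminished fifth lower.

E6 gives A#5
C5 gives F#4
E4 gives A#3
C4 gives F#3

A#5 F#4 A#3 F#3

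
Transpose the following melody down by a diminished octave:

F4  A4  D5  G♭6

F#3 A#3 D#4 G5

F4 down a diminished octave is F#3.
A diminished octave down from A4 gives A#3.
A diminished octave down from D5 gives D#4.
A diminished octave down from Gb6 gives G5.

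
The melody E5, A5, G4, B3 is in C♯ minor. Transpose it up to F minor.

C♯ minor to F minor up is a diminished fourth, so every note moves up by that interval.
E5 to Ab5
A5 to Db6
G4 to Cb5
B3 to Eb4

Ab5 Db6 Cb5 Eb4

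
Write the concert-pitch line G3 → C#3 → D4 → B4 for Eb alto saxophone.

Written C4 sounds as Eb3 on the Eb alto saxophone, so concert pitches are written a major sixth up.
G3 becomes E4
C#3 becomes A#3
D4 becomes B4
B4 becomes G#5

E4 A#3 B4 G#5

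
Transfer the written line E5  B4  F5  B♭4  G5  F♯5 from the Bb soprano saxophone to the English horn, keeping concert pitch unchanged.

First find concert pitch: the Bb soprano saxophone sounds a major second below written, so E5 B4 F5 B♭4 G5 F♯5 sounds D5 A4 Eb5 Ab4 F5 E5.
Then write for English horn: it sounds a perfect fifth below written, so the part must be a perfect fifth above concert.
D5 → A5
A4 → E5
Eb5 → Bb5
Ab4 → Eb5
F5 → C6
E5 → B5

A5 E5 Bb5 Eb5 C6 B5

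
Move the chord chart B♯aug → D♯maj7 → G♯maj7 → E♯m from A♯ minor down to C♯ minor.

D#aug F#maj7 Bmaj7 G#m

A♯ minor down to C♯ minor is a major sixth; each chord root moves by that interval while the quality stays the same.
B♯aug: root B♯ down a major sixth → D#, giving D#aug.
D♯maj7: root D♯ down a major sixth → F#, giving F#maj7.
G♯maj7: root G♯ down a major sixth → B, giving Bmaj7.
E♯m: root E♯ down a major sixth → G#, giving G#m.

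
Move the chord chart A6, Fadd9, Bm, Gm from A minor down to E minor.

E6 Cadd9 F#m Dm

A minor down to E minor is a perfect fourth; each chord root moves by that interval while the quality stays the same.
A6: root A down a perfect fourth → E, giving E6.
Fadd9: root F down a perfect fourth → C, giving Cadd9.
Bm: root B down a perfect fourth → F#, giving F#m.
Gm: root G down a perfect fourth → D, giving Dm.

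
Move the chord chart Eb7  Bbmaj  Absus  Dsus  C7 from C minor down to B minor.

C minor down to B minor is a minor second; each chord root moves by that interval while the quality stays the same.
Eb7: root Eb down a minor second → D, giving D7.
Bbmaj: root Bb down a minor second → A, giving Amaj.
Absus: root Ab down a minor second → G, giving Gsus.
Dsus: root D down a minor second → C#, giving C#sus.
C7: root C down a minor second → B, giving B7.

D7 Amaj Gsus C#sus B7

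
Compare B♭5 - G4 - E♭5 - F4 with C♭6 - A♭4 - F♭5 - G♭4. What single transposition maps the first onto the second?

up a minor second

From Bb5 to Cb6 is 2 letter names — a second of some quality.
Bb5 to Cb6 is 1 semitone, which makes it a minor second; the second version is higher, so the direction is up.
Checking another pair — F4 → Gb4 — gives the same interval.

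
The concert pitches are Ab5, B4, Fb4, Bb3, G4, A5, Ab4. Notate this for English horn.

Eb6 F#5 Cb5 F4 D5 E6 Eb5

Written C4 sounds as F3 on the English horn, so concert pitches are written a perfect fifth up.
Ab5 becomes Eb6
B4 becomes F#5
Fb4 becomes Cb5
Bb3 becomes F4
G4 becomes D5
A5 becomes E6
Ab4 becomes Eb5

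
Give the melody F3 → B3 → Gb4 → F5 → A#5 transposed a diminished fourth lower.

C#3 F##3 D4 C#5 E##5

F3 to C#3
B3 to F##3
Gb4 to D4
F5 to C#5
A#5 to E##5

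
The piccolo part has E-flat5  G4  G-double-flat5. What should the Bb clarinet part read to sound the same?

First find concert pitch: the piccolo sounds a perfect octave above written, so E-flat5 G4 G-double-flat5 sounds Eb6 G5 Gbb6.
Then write for Bb clarinet: it sounds a major second below written, so the part must be a major second above concert.
Eb6 → F6
G5 → A5
Gbb6 → Abb6

F6 A5 Abb6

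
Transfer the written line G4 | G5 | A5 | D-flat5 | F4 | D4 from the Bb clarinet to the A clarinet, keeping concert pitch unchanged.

Ab4 Ab5 Bb5 Ebb5 Gb4 Eb4

First find concert pitch: the Bb clarinet sounds a major second below written, so G4 G5 A5 D-flat5 F4 D4 sounds F4 F5 G5 Cb5 Eb4 C4.
Then write for A clarinet: it sounds a minor third below written, so the part must be a minor third above concert.
F4 → Ab4
F5 → Ab5
G5 → Bb5
Cb5 → Ebb5
Eb4 → Gb4
C4 → Eb4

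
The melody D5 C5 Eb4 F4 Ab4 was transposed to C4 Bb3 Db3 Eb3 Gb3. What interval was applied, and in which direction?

down a major ninth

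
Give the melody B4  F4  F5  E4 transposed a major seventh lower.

C4 Gb3 Gb4 F3

B4: a seventh down reaches C, and 11 semitones makes it C4.
F4: a seventh down reaches G, and 11 semitones makes it Gb3.
A major seventh down from F5 gives Gb4.
A major seventh down from E4 gives F3.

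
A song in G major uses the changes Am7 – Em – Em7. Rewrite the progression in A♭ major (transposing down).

Bbm7 Fm Fm7

G major down to A♭ major is a major seventh; each chord root moves by that interval while the quality stays the same.
Am7: root A down a major seventh → Bb, giving Bbm7.
Em: root E down a major seventh → F, giving Fm.
Em7: root E down a major seventh → F, giving Fm7.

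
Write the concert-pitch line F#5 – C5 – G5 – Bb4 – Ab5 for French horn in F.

C#6 G5 D6 F5 Eb6

The French horn in F sounds a perfect fifth below written, so the written part must be a perfect fifth above concert — transpose each note up.
F#5 becomes C#6
C5 becomes G5
G5 becomes D6
Bb4 becomes F5
Ab5 becomes Eb6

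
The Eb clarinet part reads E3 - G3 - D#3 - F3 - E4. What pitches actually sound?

The Eb clarinet sounds a minor third above written, so transpose each written note up a minor third.
E3 → G3
G3 → Bb3
D#3 → F#3
F3 → Ab3
E4 → G4

G3 Bb3 F#3 Ab3 G4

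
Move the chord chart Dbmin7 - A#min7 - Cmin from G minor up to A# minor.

Emin7 B##min7 D#min

G minor up to A# minor is an augmented second; each chord root moves by that interval while the quality stays the same.
Dbmin7: root Db up an augmented second → E, giving Emin7.
A#min7: root A# up an augmented second → B##, giving B##min7.
Cmin: root C up an augmented second → D#, giving D#min.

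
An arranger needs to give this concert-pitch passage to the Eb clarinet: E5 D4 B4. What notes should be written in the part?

C#5 B3 G#4

Written C4 sounds as Eb4 on the Eb clarinet, so concert pitches are written a minor third down.
E5 to C#5
D4 to B3
B4 to G#4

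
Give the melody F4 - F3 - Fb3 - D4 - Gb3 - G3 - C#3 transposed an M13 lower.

F4 becomes Ab2
F3 becomes Ab1
Fb3 becomes Abb1
D4 becomes F2
Gb3 becomes Bbb1
G3 becomes Bb1
C#3 becomes E1

Ab2 Ab1 Abb1 F2 Bbb1 Bb1 E1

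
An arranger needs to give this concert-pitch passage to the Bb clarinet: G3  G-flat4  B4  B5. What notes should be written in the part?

Written C4 sounds as Bb3 on the Bb clarinet, so concert pitches are written a major second up.
G3 becomes A3
Gb4 becomes Ab4
B4 becomes C#5
B5 becomes C#6

A3 Ab4 C#5 C#6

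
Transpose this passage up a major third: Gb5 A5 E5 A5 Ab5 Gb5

Gb5 -> Bb5
A5 -> C#6
E5 -> G#5
A5 -> C#6
Ab5 -> C6
Gb5 -> Bb5

Bb5 C#6 G#5 C#6 C6 Bb5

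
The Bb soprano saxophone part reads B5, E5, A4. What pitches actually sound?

Written C4 on the Bb soprano saxophone sounds as Bb3, a major second lower; apply that shift to every note.
B5 becomes A5
E5 becomes D5
A4 becomes G4

A5 D5 G4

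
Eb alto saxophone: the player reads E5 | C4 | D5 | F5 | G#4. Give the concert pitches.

G4 Eb3 F4 Ab4 B3

Written C4 on the Eb alto saxophone sounds as Eb3, a major sixth lower; apply that shift to every note.
E5 becomes G4
C4 becomes Eb3
D5 becomes F4
F5 becomes Ab4
G#4 becomes B3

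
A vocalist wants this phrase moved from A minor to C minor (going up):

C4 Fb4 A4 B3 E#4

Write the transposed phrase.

Eb4 Abb4 C5 D4 G#4

From A up to C is a minor third; apply that to each pitch.
C4 -> Eb4
Fb4 -> Abb4
A4 -> C5
B3 -> D4
E#4 -> G#4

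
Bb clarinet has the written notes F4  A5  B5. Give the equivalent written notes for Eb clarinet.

First find concert pitch: the Bb clarinet sounds a major second below written, so F4 A5 B5 sounds Eb4 G5 A5.
Then write for Eb clarinet: it sounds a minor third above written, so the part must be a minor third below concert.
Eb4 → C4
G5 → E5
A5 → F#5

C4 E5 F#5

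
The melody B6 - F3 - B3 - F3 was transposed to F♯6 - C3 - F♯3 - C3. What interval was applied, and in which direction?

down a perfect fourth

From B6 to F#6 is 4 letter names — a fourth of some quality.
F#6 to B6 is 5 semitones, which makes it a perfect fourth; the second version is lower, so the direction is down.
Checking another pair — F3 → C3 — gives the same interval.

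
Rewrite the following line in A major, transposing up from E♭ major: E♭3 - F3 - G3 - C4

A3 B3 C#4 F#4

From E♭ up to A is an augmented fourth; apply that to each pitch.
Eb3 becomes A3
F3 becomes B3
G3 becomes C#4
C4 becomes F#4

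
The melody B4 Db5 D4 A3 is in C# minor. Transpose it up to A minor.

From C# up to A is a minor sixth; apply that to each pitch.
B4 to G5
Db5 to Bbb5
D4 to Bb4
A3 to F4

G5 Bbb5 Bb4 F4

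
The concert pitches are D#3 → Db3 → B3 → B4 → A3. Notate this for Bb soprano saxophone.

E#3 Eb3 C#4 C#5 B3

Written C4 sounds as Bb3 on the Bb soprano saxophone, so concert pitches are written a major second up.
D#3 -> E#3
Db3 -> Eb3
B3 -> C#4
B4 -> C#5
A3 -> B3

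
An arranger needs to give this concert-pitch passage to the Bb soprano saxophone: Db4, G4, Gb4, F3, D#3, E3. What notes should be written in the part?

Eb4 A4 Ab4 G3 E#3 F#3

Written C4 sounds as Bb3 on the Bb soprano saxophone, so concert pitches are written a major second up.
Db4 -> Eb4
G4 -> A4
Gb4 -> Ab4
F3 -> G3
D#3 -> E#3
E3 -> F#3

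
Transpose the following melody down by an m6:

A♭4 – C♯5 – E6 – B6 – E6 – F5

C4 E#4 G#5 D#6 G#5 A4

A minor sixth down from Ab4 gives C4.
C#5 down a minor sixth is E#4.
A minor sixth down from E6 gives G#5.
A minor sixth down from B6 gives D#6.
A minor sixth down from E6 gives G#5.
F5: a sixth down reaches A, and 8 semitones makes it A4.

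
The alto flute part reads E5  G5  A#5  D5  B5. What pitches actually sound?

B4 D5 E#5 A4 F#5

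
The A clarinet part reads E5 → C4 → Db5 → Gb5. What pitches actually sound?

The A clarinet sounds a minor third below written, so transpose each written note down a minor third.
E5 -> C#5
C4 -> A3
Db5 -> Bb4
Gb5 -> Eb5

C#5 A3 Bb4 Eb5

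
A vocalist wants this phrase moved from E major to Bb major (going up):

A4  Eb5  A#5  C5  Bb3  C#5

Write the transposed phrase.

E major to Bb major up is a diminished fifth, so every note moves up by that interval.
A4 → Eb5
Eb5 → Bbb5
A#5 → E6
C5 → Gb5
Bb3 → Fb4
C#5 → G5

Eb5 Bbb5 E6 Gb5 Fb4 G5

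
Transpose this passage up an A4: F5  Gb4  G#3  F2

An augmented fourth up from F5 gives B5.
An augmented fourth up from Gb4 gives C5.
G#3 up an augmented fourth is C##4.
An augmented fourth up from F2 gives B2.

B5 C5 C##4 B2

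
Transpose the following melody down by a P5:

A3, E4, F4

A3 becomes D3
E4 becomes A3
F4 becomes Bb3

D3 A3 Bb3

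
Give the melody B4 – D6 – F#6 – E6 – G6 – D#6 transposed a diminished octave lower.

A diminished octave down from B4 gives B#3.
A diminished octave down from D6 gives D#5.
F#6: an octave down reaches F, and 11 semitones makes it F##5.
E6: an octave down reaches E, and 11 semitones makes it E#5.
A diminished octave down from G6 gives G#5.
D#6: an octave down reaches D, and 11 semitones makes it D##5.

B#3 D#5 F##5 E#5 G#5 D##5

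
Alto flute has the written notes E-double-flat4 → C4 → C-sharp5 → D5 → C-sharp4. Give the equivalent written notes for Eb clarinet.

Gb3 E3 E#4 F#4 E#3

First find concert pitch: the alto flute sounds a perfect fourth below written, so E-double-flat4 C4 C-sharp5 D5 C-sharp4 sounds Bbb3 G3 G#4 A4 G#3.
Then write for Eb clarinet: it sounds a minor third above written, so the part must be a minor third below concert.
Bbb3 → Gb3
G3 → E3
G#4 → E#4
A4 → F#4
G#3 → E#3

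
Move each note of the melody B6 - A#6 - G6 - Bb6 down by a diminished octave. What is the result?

B#5 A##5 G#5 B5

A diminished octave down from B6 gives B#5.
A#6 down a diminished octave is A##5.
G6: an octave down reaches G, and 11 semitones makes it G#5.
Bb6: an octave down reaches B, and 11 semitones makes it B5.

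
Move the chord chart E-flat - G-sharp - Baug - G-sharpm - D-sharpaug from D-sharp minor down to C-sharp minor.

D-sharp minor down to C-sharp minor is a major second; each chord root moves by that interval while the quality stays the same.
E-flat: root E-flat down a major second → Db, giving Db.
G-sharp: root G-sharp down a major second → F#, giving F#.
Baug: root B down a major second → A, giving Aaug.
G-sharpm: root G-sharp down a major second → F#, giving F#m.
D-sharpaug: root D-sharp down a major second → C#, giving C#aug.

Db F# Aaug F#m C#aug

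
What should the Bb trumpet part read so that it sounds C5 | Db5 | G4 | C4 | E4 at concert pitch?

Written C4 sounds as Bb3 on the Bb trumpet, so concert pitches are written a major second up.
C5 to D5
Db5 to Eb5
G4 to A4
C4 to D4
E4 to F#4

D5 Eb5 A4 D4 F#4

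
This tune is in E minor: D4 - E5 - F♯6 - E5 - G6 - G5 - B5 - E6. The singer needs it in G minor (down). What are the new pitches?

From E down to G is a major sixth; apply that to each pitch.
D4 -> F3
E5 -> G4
F#6 -> A5
E5 -> G4
G6 -> Bb5
G5 -> Bb4
B5 -> D5
E6 -> G5

F3 G4 A5 G4 Bb5 Bb4 D5 G5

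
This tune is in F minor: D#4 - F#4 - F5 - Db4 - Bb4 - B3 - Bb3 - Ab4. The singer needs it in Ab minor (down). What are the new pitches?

F#3 A3 Ab4 Fb3 Db4 D3 Db3 Cb4

From F down to Ab is a major sixth; apply that to each pitch.
D#4 -> F#3
F#4 -> A3
F5 -> Ab4
Db4 -> Fb3
Bb4 -> Db4
B3 -> D3
Bb3 -> Db3
Ab4 -> Cb4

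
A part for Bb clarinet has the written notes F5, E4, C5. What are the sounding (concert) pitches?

Written C4 on the Bb clarinet sounds as Bb3, a major second lower; apply that shift to every note.
F5 → Eb5
E4 → D4
C5 → Bb4

Eb5 D4 Bb4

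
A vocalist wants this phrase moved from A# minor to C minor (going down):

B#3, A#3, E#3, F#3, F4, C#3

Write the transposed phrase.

From A# down to C is an augmented sixth; apply that to each pitch.
B#3 gives D3
A#3 gives C3
E#3 gives G2
F#3 gives Ab2
F4 gives Abb3
C#3 gives Eb2

D3 C3 G2 Ab2 Abb3 Eb2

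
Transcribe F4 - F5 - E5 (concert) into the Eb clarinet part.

Written C4 sounds as Eb4 on the Eb clarinet, so concert pitches are written a minor third down.
F4 to D4
F5 to D5
E5 to C#5

D4 D5 C#5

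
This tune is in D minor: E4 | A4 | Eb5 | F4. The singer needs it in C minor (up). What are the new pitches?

From D up to C is a minor seventh; apply that to each pitch.
E4 gives D5
A4 gives G5
Eb5 gives Db6
F4 gives Eb5

D5 G5 Db6 Eb5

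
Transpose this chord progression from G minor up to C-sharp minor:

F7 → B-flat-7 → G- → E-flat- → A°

B7 E-7 C#- A- D#°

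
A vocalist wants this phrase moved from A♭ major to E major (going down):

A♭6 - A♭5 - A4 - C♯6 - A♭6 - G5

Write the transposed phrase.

E6 E5 E#4 G##5 E6 D#5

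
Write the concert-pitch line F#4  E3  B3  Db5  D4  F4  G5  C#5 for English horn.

Written C4 sounds as F3 on the English horn, so concert pitches are written a perfect fifth up.
F#4 gives C#5
E3 gives B3
B3 gives F#4
Db5 gives Ab5
D4 gives A4
F4 gives C5
G5 gives D6
C#5 gives G#5

C#5 B3 F#4 Ab5 A4 C5 D6 G#5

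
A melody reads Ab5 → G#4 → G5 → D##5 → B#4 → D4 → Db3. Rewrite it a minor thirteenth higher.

Fb7 E6 Eb7 B#6 G#6 Bb5 Bbb4

A minor thirteenth up from Ab5 gives Fb7.
G#4: a thirteenth up reaches E, and 20 semitones makes it E6.
A minor thirteenth up from G5 gives Eb7.
D##5 up a minor thirteenth is B#6.
A minor thirteenth up from B#4 gives G#6.
A minor thirteenth up from D4 gives Bb5.
A minor thirteenth up from Db3 gives Bbb4.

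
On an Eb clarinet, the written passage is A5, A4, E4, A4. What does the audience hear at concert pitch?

C6 C5 G4 C5

The Eb clarinet sounds a minor third above written, so transpose each written note up a minor third.
A5 -> C6
A4 -> C5
E4 -> G4
A4 -> C5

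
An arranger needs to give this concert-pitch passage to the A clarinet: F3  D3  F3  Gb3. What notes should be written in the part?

Ab3 F3 Ab3 Bbb3

Written C4 sounds as A3 on the A clarinet, so concert pitches are written a minor third up.
F3 -> Ab3
D3 -> F3
F3 -> Ab3
Gb3 -> Bbb3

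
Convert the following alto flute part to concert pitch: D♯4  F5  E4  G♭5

The alto flute sounds a perfect fourth below written, so transpose each written note down a perfect fourth.
D#4 becomes A#3
F5 becomes C5
E4 becomes B3
Gb5 becomes Db5

A#3 C5 B3 Db5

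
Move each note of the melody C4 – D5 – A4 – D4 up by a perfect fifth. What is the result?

G4 A5 E5 A4

C4 -> G4
D5 -> A5
A4 -> E5
D4 -> A4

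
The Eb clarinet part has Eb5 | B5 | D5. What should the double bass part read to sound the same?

First find concert pitch: the Eb clarinet sounds a minor third above written, so Eb5 B5 D5 sounds Gb5 D6 F5.
Then write for double bass: it sounds a perfect octave below written, so the part must be a perfect octave above concert.
Gb5 → Gb6
D6 → D7
F5 → F6

Gb6 D7 F6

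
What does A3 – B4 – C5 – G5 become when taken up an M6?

F#4 G#5 A5 E6

A3 up a major sixth is F#4.
A major sixth up from B4 gives G#5.
A major sixth up from C5 gives A5.
G5: a sixth up reaches E, and 9 semitones makes it E6.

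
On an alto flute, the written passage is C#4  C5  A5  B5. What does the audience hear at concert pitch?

G#3 G4 E5 F#5

Written C4 on the alto flute sounds as G3, a perfect fourth lower; apply that shift to every note.
C#4 → G#3
C5 → G4
A5 → E5
B5 → F#5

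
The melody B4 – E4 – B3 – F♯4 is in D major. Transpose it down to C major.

From D down to C is a major second; apply that to each pitch.
B4 to A4
E4 to D4
B3 to A3
F#4 to E4

A4 D4 A3 E4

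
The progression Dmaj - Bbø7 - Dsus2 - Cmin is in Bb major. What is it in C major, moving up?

Emaj Cø7 Esus2 Dmin

Bb major up to C major is a major second; each chord root moves by that interval while the quality stays the same.
Dmaj: root D up a major second → E, giving Emaj.
Bbø7: root Bb up a major second → C, giving Cø7.
Dsus2: root D up a major second → E, giving Esus2.
Cmin: root C up a major second → D, giving Dmin.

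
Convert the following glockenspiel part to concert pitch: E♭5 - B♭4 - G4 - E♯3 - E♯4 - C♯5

Eb7 Bb6 G6 E#5 E#6 C#7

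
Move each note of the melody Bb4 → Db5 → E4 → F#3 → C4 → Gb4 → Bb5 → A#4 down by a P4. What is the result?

F4 Ab4 B3 C#3 G3 Db4 F5 E#4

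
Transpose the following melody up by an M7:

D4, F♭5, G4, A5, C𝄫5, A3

C#5 Eb6 F#5 G#6 Bbb5 G#4

D4 becomes C#5
Fb5 becomes Eb6
G4 becomes F#5
A5 becomes G#6
Cbb5 becomes Bbb5
A3 becomes G#4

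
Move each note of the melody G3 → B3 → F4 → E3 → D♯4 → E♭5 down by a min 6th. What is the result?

B2 D#3 A3 G#2 F##3 G4

G3: a sixth down reaches B, and 8 semitones makes it B2.
B3 down a minor sixth is D#3.
F4: a sixth down reaches A, and 8 semitones makes it A3.
A minor sixth down from E3 gives G#2.
A minor sixth down from D#4 gives F##3.
Eb5 down a minor sixth is G4.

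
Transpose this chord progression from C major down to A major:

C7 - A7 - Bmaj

A7 F#7 G#maj

C major down to A major is a minor third; each chord root moves by that interval while the quality stays the same.
C7: root C down a minor third → A, giving A7.
A7: root A down a minor third → F#, giving F#7.
Bmaj: root B down a minor third → G#, giving G#maj.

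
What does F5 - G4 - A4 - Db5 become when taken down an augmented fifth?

F5 -> Bbb4
G4 -> Cb4
A4 -> Db4
Db5 -> Gbb4

Bbb4 Cb4 Db4 Gbb4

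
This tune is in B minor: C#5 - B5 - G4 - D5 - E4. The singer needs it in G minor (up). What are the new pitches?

From B up to G is a minor sixth; apply that to each pitch.
C#5 to A5
B5 to G6
G4 to Eb5
D5 to Bb5
E4 to C5

A5 G6 Eb5 Bb5 C5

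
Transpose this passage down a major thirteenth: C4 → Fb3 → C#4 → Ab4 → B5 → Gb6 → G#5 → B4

Eb2 Abb1 E2 Cb3 D4 Bbb4 B3 D3

C4 to Eb2
Fb3 to Abb1
C#4 to E2
Ab4 to Cb3
B5 to D4
Gb6 to Bbb4
G#5 to B3
B4 to D3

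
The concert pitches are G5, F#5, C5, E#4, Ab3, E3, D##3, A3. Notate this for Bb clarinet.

A5 G#5 D5 F##4 Bb3 F#3 E##3 B3

Written C4 sounds as Bb3 on the Bb clarinet, so concert pitches are written a major second up.
G5 becomes A5
F#5 becomes G#5
C5 becomes D5
E#4 becomes F##4
Ab3 becomes Bb3
E3 becomes F#3
D##3 becomes E##3
A3 becomes B3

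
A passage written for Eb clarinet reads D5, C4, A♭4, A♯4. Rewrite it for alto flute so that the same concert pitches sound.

Bb5 Ab4 Fb5 F#5

First find concert pitch: the Eb clarinet sounds a minor third above written, so D5 C4 A♭4 A♯4 sounds F5 Eb4 Cb5 C#5.
Then write for alto flute: it sounds a perfect fourth below written, so the part must be a perfect fourth above concert.
F5 → Bb5
Eb4 → Ab4
Cb5 → Fb5
C#5 → F#5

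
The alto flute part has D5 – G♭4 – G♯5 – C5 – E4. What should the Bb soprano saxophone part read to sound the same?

B4 Eb4 E#5 A4 C#4

First find concert pitch: the alto flute sounds a perfect fourth below written, so D5 G♭4 G♯5 C5 E4 sounds A4 Db4 D#5 G4 B3.
Then write for Bb soprano saxophone: it sounds a major second below written, so the part must be a major second above concert.
A4 → B4
Db4 → Eb4
D#5 → E#5
G4 → A4
B3 → C#4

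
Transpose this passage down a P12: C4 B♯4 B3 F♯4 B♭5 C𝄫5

C4 gives F2
B#4 gives E#3
B3 gives E2
F#4 gives B2
Bb5 gives Eb4
Cbb5 gives Fbb3

F2 E#3 E2 B2 Eb4 Fbb3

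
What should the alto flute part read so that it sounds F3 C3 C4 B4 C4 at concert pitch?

Bb3 F3 F4 E5 F4

Written C4 sounds as G3 on the alto flute, so concert pitches are written a perfect fourth up.
F3 becomes Bb3
C3 becomes F3
C4 becomes F4
B4 becomes E5
C4 becomes F4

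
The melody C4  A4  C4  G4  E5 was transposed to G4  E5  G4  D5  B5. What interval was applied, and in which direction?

From C4 to G4 is 5 letter names — a fifth of some quality.
C4 to G4 is 7 semitones, which makes it a perfect fifth; the second version is higher, so the direction is up.
Checking another pair — E5 → B5 — gives the same interval.

up a perfect fifth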